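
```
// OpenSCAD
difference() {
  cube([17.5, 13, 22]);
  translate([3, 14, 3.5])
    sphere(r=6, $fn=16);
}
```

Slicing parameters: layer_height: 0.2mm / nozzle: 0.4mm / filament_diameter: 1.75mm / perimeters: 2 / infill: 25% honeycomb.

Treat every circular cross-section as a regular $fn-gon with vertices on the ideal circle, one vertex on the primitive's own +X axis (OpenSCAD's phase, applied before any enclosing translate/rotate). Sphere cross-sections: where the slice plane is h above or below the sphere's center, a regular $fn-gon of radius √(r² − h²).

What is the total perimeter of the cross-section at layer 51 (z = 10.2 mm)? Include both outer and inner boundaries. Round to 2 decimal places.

At z = 10.2 mm: the cube (footprint 17.5×13) is included at this height (perimeter 61.00 mm); the sphere at (3, 14) is not intersected at this z (|z−center|=6.700 > r=6); Taking the first minus the rest: none of the subtracted shapes is present at this height, so the 17.5×13 cube is unchanged — boundary = 61.00 mm. Overall, the cross-section is a single solid region. Total boundary length (outer) = 61.00 mm.

61.00 mm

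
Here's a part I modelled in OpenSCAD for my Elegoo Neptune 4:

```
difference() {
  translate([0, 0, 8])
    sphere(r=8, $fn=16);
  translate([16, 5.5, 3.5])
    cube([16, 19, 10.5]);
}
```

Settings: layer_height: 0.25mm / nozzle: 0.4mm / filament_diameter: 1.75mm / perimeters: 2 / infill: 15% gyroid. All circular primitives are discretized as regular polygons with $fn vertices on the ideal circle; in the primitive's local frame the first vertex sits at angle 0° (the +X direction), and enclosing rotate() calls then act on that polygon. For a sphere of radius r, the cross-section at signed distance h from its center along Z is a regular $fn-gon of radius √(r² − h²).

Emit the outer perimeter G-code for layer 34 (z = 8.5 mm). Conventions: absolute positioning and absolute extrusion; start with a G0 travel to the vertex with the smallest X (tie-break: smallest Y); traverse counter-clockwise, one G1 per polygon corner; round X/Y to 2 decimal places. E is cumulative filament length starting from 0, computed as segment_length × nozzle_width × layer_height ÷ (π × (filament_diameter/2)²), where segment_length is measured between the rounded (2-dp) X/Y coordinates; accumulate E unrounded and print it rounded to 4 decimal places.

At z = 8.5 mm: the r=8 sphere contributes a regular 16-gon of circumradius √(8²−0.5²) = 7.984; the 16×19 cube at (16, 5.5) contributes its full rectangle; Taking the first minus the rest: starting from the r=8 sphere, the 16×19 cube at (16, 5.5) misses the remaining region (no effect) — 1 connected region. The outline is a single polygon with 16 vertices. Extrusion per mm of travel: 0.4 × 0.25 / (π × 0.875²) = 0.041575. Accumulating E over each segment gives final E = 2.0731.

G0 X-7.98 Y0.00 Z8.50
G1 X-7.38 Y-3.06 E0.1296
G1 X-5.65 Y-5.65 E0.2591
G1 X-3.06 Y-7.38 E0.3886
G1 X0.00 Y-7.98 E0.5183
G1 X3.06 Y-7.38 E0.6479
G1 X5.65 Y-5.65 E0.7774
G1 X7.38 Y-3.06 E0.9069
G1 X7.98 Y0.00 E1.0365
G1 X7.38 Y3.06 E1.1662
G1 X5.65 Y5.65 E1.2957
G1 X3.06 Y7.38 E1.4252
G1 X0.00 Y7.98 E1.5548
G1 X-3.06 Y7.38 E1.6844
G1 X-5.65 Y5.65 E1.8139
G1 X-7.38 Y3.06 E1.9434
G1 X-7.98 Y0.00 E2.0731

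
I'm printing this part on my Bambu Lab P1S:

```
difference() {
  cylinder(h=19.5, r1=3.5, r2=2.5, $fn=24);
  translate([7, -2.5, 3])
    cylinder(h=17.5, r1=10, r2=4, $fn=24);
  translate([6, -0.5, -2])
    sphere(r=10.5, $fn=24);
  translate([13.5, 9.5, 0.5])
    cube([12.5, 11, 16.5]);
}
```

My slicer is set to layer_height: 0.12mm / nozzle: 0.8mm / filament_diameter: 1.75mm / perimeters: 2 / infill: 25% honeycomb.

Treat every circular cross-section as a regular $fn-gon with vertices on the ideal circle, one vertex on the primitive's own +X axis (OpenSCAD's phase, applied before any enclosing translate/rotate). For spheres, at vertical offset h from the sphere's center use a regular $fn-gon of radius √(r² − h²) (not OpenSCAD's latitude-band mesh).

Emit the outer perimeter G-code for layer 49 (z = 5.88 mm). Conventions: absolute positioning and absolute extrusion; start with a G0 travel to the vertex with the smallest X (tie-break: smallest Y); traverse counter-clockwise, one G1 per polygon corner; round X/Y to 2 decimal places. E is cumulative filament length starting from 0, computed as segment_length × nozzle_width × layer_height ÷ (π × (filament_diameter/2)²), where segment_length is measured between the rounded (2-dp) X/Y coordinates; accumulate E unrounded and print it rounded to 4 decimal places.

At z = 5.88 mm: the cone: at t=0.302 of its height the radius interpolates to r₁+(r₂−r₁)t = 3.198, giving a regular 24-gon of that circumradius; the cone at (7, -2.5) contributes a regular 24-gon of circumradius 9.013 (interpolated between r1=10 and r2=4 at t=0.165); the r=10.5 sphere at (6, -0.5) slices to a regular 24-gon of circumradius 6.939 (√(r²−h²) with h=7.88 from center); the cube at (13.5, 9.5) (footprint 12.5×11) is included at this height; Taking the first minus the rest: starting from the cone, the cone at (7, -2.5) partially overlaps it — only the 24.28 mm² overlap (of its 252.28 mm²) is removed, clipping the outline; the r=10.5 sphere at (6, -0.5) misses the remaining region (no effect); the 12.5×11 cube at (13.5, 9.5) misses the remaining region (no effect) — 1 connected region. The outline is a single polygon with 14 vertices. Extrusion per mm of travel: 0.8 × 0.12 / (π × 0.875²) = 0.039912. Accumulating E over each segment gives final E = 0.5625.

G0 X-3.20 Y0.00 Z5.88
G1 X-3.09 Y-0.83 E0.0334
G1 X-2.77 Y-1.60 E0.0667
G1 X-2.26 Y-2.26 E0.1000
G1 X-2.01 Y-2.46 E0.1128
G1 X-1.71 Y-0.17 E0.2049
G1 X-0.81 Y2.01 E0.2991
G1 X0.10 Y3.19 E0.3586
G1 X0.00 Y3.20 E0.3626
G1 X-0.83 Y3.09 E0.3960
G1 X-1.60 Y2.77 E0.4293
G1 X-2.26 Y2.26 E0.4626
G1 X-2.77 Y1.60 E0.4958
G1 X-3.09 Y0.83 E0.5291
G1 X-3.20 Y0.00 E0.5625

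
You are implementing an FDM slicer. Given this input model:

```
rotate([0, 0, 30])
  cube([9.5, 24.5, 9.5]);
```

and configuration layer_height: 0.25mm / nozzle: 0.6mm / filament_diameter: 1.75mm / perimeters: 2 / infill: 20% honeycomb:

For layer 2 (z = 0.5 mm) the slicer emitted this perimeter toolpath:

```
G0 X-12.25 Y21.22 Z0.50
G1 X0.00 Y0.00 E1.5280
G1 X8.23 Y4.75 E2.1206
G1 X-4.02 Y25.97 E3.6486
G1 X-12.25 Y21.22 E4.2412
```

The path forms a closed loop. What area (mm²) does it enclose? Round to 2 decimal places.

232.83 mm²

Apply the shoelace formula to the sequence of (X, Y) vertices; enclosed area = 232.83 mm².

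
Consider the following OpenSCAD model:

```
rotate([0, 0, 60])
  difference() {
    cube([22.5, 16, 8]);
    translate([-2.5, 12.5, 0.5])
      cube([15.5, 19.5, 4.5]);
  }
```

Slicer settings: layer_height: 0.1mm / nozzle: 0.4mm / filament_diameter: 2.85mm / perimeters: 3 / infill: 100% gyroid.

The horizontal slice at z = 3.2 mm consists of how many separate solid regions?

1

At z = 3.2 mm: the 22.5×16 cube contributes its full rectangle; the cube at (-2.5, 12.5) is present — its section is the full 15.5×19.5 rectangle; Taking the first minus the rest: starting from the 22.5×16 cube, the 15.5×19.5 cube at (-2.5, 12.5) partially overlaps it — only the 45.50 mm² overlap (of its 302.25 mm²) is removed, clipping the outline — 1 connected region; (rotated 60° about Z; rotation is an isometry so areas/perimeters/island counts are preserved). The result has 1 disconnected region.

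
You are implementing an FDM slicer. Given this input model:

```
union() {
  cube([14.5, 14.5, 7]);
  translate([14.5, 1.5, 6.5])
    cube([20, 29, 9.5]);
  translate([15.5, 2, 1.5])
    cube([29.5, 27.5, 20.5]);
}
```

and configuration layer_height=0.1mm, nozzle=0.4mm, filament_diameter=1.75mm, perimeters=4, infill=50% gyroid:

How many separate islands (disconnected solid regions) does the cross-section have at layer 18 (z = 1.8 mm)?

At z = 1.8 mm: the cube is present — its section is the full 14.5×14.5 rectangle; the cube at (14.5, 1.5) does not reach this height (z outside [6.5, 16]); the cube at (15.5, 2) is present — its section is the full 29.5×27.5 rectangle; Combining (union): the 2 present regions are separate (no shared area or edge), so areas and boundary lengths simply add and each stays a separate island — 2 connected regions. Overall, the cross-section has 2 separate islands. Island count = 2.

2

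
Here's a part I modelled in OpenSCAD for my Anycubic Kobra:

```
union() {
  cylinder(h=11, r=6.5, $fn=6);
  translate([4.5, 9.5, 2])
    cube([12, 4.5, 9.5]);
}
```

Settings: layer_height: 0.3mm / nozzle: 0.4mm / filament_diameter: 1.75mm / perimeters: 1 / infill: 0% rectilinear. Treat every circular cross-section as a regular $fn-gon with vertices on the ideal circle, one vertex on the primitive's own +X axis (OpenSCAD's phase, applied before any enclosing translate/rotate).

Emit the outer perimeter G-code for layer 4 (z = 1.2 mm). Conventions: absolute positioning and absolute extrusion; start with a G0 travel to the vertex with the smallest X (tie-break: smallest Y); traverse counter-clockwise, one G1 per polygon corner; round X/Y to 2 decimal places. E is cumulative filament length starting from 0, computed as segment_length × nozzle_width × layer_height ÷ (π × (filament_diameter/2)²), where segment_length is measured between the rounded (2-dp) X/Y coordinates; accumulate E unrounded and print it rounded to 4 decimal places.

At z = 1.2 mm: the r=6.5 cylinder gives a regular 6-gon of circumradius 6.5 (constant along its height); the cube at (4.5, 9.5) does not reach this height (z outside [2, 11.5]); Taking the union: only the r=6.5 cylinder is present, so the union is just that shape — 1 connected region. The outline is a single polygon with 6 vertices. Extrusion per mm of travel: 0.4 × 0.3 / (π × 0.875²) = 0.049890. Accumulating E over each segment gives final E = 1.9459.

G0 X-6.50 Y0.00 Z1.20
G1 X-3.25 Y-5.63 E0.3243
G1 X3.25 Y-5.63 E0.6486
G1 X6.50 Y0.00 E0.9729
G1 X3.25 Y5.63 E1.2973
G1 X-3.25 Y5.63 E1.6215
G1 X-6.50 Y0.00 E1.9459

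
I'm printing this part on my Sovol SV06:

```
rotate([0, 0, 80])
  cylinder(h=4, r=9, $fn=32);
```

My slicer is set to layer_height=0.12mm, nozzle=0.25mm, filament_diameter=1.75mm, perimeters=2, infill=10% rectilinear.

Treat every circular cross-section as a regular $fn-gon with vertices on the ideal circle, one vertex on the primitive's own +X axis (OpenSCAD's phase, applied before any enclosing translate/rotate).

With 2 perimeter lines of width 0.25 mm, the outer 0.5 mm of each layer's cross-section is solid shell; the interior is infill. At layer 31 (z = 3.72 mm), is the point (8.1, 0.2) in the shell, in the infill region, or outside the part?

At z = 3.72 mm: the cylinder: section is a regular 32-gon, circumradius r=9; (rotated 80° about Z; rotation is an isometry so areas/perimeters/island counts are preserved). Overall, the cross-section is a single solid region. Undo the 80° rotation: the query point maps to (1.604, -7.942) in the un-rotated model frame. The nearest boundary edge runs (1.76, -8.83)→(3.44, -8.31); distance from the point to it = 0.89 mm. The point is inside the cross-section and 0.89 mm from the nearest boundary — more than the 0.5 mm shell width (2 × 0.25), so it's in the infill interior.

infill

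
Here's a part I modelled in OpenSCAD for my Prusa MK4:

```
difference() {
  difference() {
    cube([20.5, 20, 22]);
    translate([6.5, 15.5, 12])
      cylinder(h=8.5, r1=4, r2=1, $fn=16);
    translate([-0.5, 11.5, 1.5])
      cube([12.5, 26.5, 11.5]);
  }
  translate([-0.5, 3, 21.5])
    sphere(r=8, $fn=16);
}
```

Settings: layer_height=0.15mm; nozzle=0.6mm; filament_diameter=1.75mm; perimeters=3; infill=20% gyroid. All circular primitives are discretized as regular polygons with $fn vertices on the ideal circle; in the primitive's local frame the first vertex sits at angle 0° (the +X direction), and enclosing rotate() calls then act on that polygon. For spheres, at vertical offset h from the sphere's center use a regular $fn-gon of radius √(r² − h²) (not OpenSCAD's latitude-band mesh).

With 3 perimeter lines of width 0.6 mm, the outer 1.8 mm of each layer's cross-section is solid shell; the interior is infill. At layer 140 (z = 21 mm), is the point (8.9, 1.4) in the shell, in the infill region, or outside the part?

shell

At z = 21 mm: the cube is present — its section is the full 20.5×20 rectangle; the cone at (6.5, 15.5) does not reach this height (z outside [12, 20.5]); the cube at (-0.5, 11.5) does not reach this height (z outside [1.5, 13]); After the difference (first − rest): none of the subtracted shapes is present at this height, so the 20.5×20 cube is unchanged — 1 connected region; the sphere at (-0.5, 3): section is a regular 16-gon, circumradius = √(r²−h²) = √(8²−0.5²) = 7.984; Taking the first minus the rest: starting from the result so far, the r=8 sphere at (-0.5, 3) partially overlaps it — only the 66.38 mm² overlap (of its 195.17 mm²) is removed, clipping the outline — 1 connected region. Overall, the cross-section is a single solid region. The nearest boundary edge runs (20.50, 0.00)→(6.89, 0.00); distance from the point to it = 1.40 mm. The point is inside the cross-section, 1.40 mm from the nearest boundary — within the 1.8 mm shell band (3 × 0.6).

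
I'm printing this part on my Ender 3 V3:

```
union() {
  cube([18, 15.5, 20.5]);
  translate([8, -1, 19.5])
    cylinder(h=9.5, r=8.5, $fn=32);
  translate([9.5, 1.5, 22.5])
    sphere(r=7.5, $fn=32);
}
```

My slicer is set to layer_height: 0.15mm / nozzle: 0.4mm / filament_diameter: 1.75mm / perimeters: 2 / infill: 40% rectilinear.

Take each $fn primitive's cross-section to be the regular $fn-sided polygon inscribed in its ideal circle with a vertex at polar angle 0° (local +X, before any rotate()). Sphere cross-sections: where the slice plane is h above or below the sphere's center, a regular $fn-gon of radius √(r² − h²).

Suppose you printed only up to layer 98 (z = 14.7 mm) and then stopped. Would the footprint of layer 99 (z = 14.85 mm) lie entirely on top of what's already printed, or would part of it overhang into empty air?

entirely on top

Compare the two slices. At z = 14.7: the cube (footprint 18×15.5) is included at this height (area 279.00 mm²); the cylinder at (8, -1) is not intersected at this z (z outside [19.5, 29]); the sphere at (9.5, 1.5) does not reach this height (|z−center|=7.800 > r=7.5); Merging all regions: only the 18×15.5 cube is present, so the union is just that shape — area = 279.00 mm². At z = 14.85: the cube (footprint 18×15.5) is included at this height (area 279.00 mm²); the cylinder at (8, -1) does not reach this height (z outside [19.5, 29]); the sphere at (9.5, 1.5) is not intersected at this z (|z−center|=7.650 > r=7.5); Merging all regions: only the 18×15.5 cube is present, so the union is just that shape — area = 279.00 mm². Checking containment: the cross-section at z = 14.85 is a subset of the cross-section at z = 14.7.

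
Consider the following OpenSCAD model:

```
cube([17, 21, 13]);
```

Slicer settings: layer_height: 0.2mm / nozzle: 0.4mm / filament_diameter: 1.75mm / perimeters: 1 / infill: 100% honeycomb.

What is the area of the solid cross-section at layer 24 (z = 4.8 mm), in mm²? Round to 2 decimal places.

At z = 4.8 mm: the cube (footprint 17×21) is included at this height (area 357.00 mm²). Overall, the cross-section is a single solid region. Net area = 357.00 mm².

357.00 mm²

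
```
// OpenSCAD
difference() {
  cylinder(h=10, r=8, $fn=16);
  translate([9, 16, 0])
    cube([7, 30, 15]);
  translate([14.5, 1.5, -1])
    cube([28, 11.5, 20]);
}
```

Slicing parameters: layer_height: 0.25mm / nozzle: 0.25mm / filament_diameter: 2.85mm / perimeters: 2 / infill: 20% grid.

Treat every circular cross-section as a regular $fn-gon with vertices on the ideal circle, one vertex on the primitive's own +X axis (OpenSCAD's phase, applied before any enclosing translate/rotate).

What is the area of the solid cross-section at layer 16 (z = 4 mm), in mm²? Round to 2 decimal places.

At z = 4 mm: the cylinder: section is a regular 16-gon, circumradius r=8 (area = (16/2)·8.000²·sin(360°/16) = 195.93 mm²); the cube at (9, 16) (footprint 7×30) is included at this height (area 210.00 mm²); the cube at (14.5, 1.5) (footprint 28×11.5) is included at this height (area 322.00 mm²); Taking the first minus the rest: starting from the r=8 cylinder (195.93 mm²), the 7×30 cube at (9, 16) misses the remaining region (no effect); the 28×11.5 cube at (14.5, 1.5) misses the remaining region (no effect) — area = 195.93 mm². Overall, the cross-section is a single solid region. Net area = 195.93 mm².

195.93 mm²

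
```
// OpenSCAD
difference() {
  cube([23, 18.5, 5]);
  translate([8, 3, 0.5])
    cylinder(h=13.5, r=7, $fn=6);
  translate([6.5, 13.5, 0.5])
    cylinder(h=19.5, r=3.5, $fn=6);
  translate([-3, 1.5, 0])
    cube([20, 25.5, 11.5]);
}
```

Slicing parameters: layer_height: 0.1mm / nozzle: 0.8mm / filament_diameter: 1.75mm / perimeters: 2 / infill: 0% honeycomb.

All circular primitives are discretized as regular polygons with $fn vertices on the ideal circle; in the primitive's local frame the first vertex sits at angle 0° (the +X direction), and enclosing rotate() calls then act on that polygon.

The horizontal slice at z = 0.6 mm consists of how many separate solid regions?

2

At z = 0.6 mm: the cube (footprint 23×18.5) is included at this height; the cylinder at (8, 3): section is a regular 6-gon, circumradius r=7; the r=3.5 cylinder at (6.5, 13.5) gives a regular 6-gon of circumradius 3.5 (constant along its height); the cube at (-3, 1.5) is present — its section is the full 20×25.5 rectangle; Taking the first minus the rest: starting from the 23×18.5 cube, the r=7 cylinder at (8, 3) partially overlaps it — only the 100.46 mm² overlap (of its 127.31 mm²) is removed, clipping the outline; the r=3.5 cylinder at (6.5, 13.5) lies wholly inside it (removes its full 31.83 mm² and its 21.00 mm outline becomes a hole wall); the 20×25.5 cube at (-3, 1.5) partially overlaps it — only the 173.82 mm² overlap (of its 510.00 mm²) is removed, clipping the outline — 2 connected regions. The result has 2 disconnected regions.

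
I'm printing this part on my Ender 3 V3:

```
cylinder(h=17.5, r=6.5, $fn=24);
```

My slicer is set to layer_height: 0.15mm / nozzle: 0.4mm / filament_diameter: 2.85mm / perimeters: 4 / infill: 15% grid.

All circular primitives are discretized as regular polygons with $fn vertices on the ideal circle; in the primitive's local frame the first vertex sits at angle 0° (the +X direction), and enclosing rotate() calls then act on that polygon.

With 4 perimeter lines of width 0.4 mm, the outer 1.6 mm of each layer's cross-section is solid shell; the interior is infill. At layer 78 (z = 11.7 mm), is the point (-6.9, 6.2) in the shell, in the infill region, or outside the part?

At z = 11.7 mm: the r=6.5 cylinder gives a regular 24-gon of circumradius 6.5 (constant along its height). Overall, the cross-section is a single solid region. The nearest boundary edge runs (-4.60, 4.60)→(-5.63, 3.25); distance from the point to it = 2.80 mm. The point is not inside any of the regions above, so it lies outside the cross-section (2.80 mm from the nearest boundary).

outside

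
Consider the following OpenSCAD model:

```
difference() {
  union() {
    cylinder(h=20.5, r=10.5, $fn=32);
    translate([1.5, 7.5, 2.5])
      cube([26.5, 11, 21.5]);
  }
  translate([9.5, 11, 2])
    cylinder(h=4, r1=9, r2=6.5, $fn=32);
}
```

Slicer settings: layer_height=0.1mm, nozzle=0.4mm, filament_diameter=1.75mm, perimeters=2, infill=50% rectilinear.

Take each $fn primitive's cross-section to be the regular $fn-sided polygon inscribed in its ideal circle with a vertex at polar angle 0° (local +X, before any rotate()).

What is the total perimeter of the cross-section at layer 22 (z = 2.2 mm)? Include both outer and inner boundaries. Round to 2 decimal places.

66.41 mm

At z = 2.2 mm: the cylinder: section is a regular 32-gon, circumradius r=10.5 (perimeter = 2·32·10.500·sin(180°/32) = 65.87 mm); the cube at (1.5, 7.5) does not reach this height (z outside [2.5, 24]); Combining (union): only the r=10.5 cylinder is present, so the union is just that shape — boundary = 65.87 mm; the cone at (9.5, 11) (r1=9→r2=6.5) has section circumradius 8.875 here — a regular 32-gon (perimeter = 2·32·8.875·sin(180°/32) = 55.67 mm); After the difference (first − rest): starting from the result so far, the cone at (9.5, 11) partially overlaps it — only the 41.42 mm² overlap (of its 245.86 mm²) is removed, clipping the outline — boundary = 66.41 mm. Overall, the cross-section is a single solid region. Total boundary length (outer) = 66.41 mm.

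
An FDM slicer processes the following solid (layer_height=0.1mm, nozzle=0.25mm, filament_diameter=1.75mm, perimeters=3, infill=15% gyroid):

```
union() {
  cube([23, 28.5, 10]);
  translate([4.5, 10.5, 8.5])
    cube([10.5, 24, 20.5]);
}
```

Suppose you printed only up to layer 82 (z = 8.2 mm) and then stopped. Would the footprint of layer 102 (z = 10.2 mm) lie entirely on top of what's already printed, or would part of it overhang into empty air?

part overhangs

Compare the two slices. At z = 8.2: the cube (footprint 23×28.5) is included at this height (area 655.50 mm²); the cube at (4.5, 10.5) is not intersected at this z (z outside [8.5, 29]); Merging all regions: only the 23×28.5 cube is present, so the union is just that shape — area = 655.50 mm². At z = 10.2: the cube is absent (z outside [0, 10]); the cube at (4.5, 10.5) (footprint 10.5×24) is included at this height (area 252.00 mm²); Taking the union: only the 10.5×24 cube at (4.5, 10.5) is present, so the union is just that shape — area = 252.00 mm². Checking containment: at z = 10.2 the cross-section extends beyond the z = 8.2 cross-section by about 63.00 mm².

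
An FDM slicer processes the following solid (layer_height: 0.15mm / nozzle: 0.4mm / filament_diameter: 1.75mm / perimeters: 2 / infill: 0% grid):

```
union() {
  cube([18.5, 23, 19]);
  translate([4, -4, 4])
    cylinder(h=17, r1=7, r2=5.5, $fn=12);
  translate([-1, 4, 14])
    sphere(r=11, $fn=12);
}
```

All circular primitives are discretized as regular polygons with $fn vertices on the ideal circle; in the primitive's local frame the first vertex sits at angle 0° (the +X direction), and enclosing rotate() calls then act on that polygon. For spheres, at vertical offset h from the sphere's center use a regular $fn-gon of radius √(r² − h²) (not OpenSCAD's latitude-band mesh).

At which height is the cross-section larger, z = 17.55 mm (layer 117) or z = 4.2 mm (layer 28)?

Layer 117 (z = 17.55): the cube is present — its section is the full 18.5×23 rectangle (area 425.50 mm²); the cone at (4, -4) (r1=7→r2=5.5) has section circumradius 5.804 here — a regular 12-gon (area = (12/2)·5.804²·sin(360°/12) = 101.07 mm²); the sphere at (-1, 4): section is a regular 12-gon, circumradius = √(r²−h²) = √(11²−3.55²) = 10.411 (area = (12/2)·10.411²·sin(360°/12) = 325.19 mm²); Taking the union: the regions partially overlap — summed areas 851.77 mm² minus the doubly-counted overlap 159.31 mm² gives 692.45 mm² — area = 692.45 mm². So its area = 692.45 mm². Layer 28 (z = 4.2): the cube (footprint 18.5×23) is included at this height (area 425.50 mm²); the cone at (4, -4): at t=0.012 of its height the radius interpolates to r₁+(r₂−r₁)t = 6.982, giving a regular 12-gon of that circumradius (area = (12/2)·6.982²·sin(360°/12) = 146.26 mm²); the sphere at (-1, 4): section is a regular 12-gon, circumradius = √(r²−h²) = √(11²−9.8²) = 4.996 (area = (12/2)·4.996²·sin(360°/12) = 74.88 mm²); Combining (union): the regions partially overlap — summed areas 646.64 mm² minus the doubly-counted overlap 51.10 mm² gives 595.54 mm² — area = 595.54 mm². So its area = 595.54 mm². Layer 117 is larger (692.45 vs 595.54 mm²).

layer 117 (z = 17.55 mm)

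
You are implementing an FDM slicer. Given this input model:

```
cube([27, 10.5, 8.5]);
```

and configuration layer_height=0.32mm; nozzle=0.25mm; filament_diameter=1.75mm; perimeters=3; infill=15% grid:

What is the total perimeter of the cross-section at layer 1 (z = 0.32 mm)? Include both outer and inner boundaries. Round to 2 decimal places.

At z = 0.32 mm: the cube is present — its section is the full 27×10.5 rectangle (perimeter 75.00 mm). Overall, the cross-section is a single solid region. Total boundary length (outer) = 75.00 mm.

75.00 mm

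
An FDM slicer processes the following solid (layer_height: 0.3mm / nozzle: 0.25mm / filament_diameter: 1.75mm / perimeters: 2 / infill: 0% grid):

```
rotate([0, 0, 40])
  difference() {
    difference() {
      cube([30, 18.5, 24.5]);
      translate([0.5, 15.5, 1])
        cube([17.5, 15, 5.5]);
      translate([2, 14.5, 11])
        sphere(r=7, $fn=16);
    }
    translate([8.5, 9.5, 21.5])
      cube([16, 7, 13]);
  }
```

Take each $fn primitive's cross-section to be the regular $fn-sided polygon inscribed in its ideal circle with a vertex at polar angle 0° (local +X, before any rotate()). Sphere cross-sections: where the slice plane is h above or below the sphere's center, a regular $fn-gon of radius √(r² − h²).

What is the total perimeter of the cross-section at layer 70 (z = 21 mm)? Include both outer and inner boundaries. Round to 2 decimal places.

97.00 mm

At z = 21 mm: the 30×18.5 cube contributes its full rectangle (perimeter 97.00 mm); the cube at (0.5, 15.5) does not reach this height (z outside [1, 6.5]); the sphere at (2, 14.5) is absent (|z−center|=10.000 > r=7); Taking the first minus the rest: none of the subtracted shapes is present at this height, so the 30×18.5 cube is unchanged — boundary = 97.00 mm; the cube at (8.5, 9.5) is not intersected at this z (z outside [21.5, 34.5]); Taking the first minus the rest: none of the subtracted shapes is present at this height, so the result so far is unchanged — boundary = 97.00 mm; (rotated 40° about Z; rotation is an isometry so areas/perimeters/island counts are preserved). Overall, the cross-section is a single solid region. Total boundary length (outer) = 97.00 mm.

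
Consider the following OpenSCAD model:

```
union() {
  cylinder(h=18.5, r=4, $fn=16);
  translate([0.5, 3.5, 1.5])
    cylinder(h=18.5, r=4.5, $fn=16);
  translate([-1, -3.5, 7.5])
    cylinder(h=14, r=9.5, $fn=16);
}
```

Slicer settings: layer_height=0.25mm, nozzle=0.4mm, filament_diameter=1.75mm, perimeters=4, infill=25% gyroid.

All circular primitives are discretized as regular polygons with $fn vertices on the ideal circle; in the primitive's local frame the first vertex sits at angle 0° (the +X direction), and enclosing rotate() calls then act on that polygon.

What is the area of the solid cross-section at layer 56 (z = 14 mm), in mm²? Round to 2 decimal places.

290.98 mm²

At z = 14 mm: the cylinder: section is a regular 16-gon, circumradius r=4 (area = (16/2)·4.000²·sin(360°/16) = 48.98 mm²); the r=4.5 cylinder at (0.5, 3.5) contributes a regular 16-gon of circumradius 4.5 (area = (16/2)·4.500²·sin(360°/16) = 61.99 mm²); the cylinder at (-1, -3.5): section is a regular 16-gon, circumradius r=9.5 (area = (16/2)·9.500²·sin(360°/16) = 276.30 mm²); Taking the union: the regions partially overlap — summed areas 387.28 mm² minus the doubly-counted overlap 96.30 mm² gives 290.98 mm² — area = 290.98 mm². Overall, the cross-section is a single solid region. Net area = 290.98 mm².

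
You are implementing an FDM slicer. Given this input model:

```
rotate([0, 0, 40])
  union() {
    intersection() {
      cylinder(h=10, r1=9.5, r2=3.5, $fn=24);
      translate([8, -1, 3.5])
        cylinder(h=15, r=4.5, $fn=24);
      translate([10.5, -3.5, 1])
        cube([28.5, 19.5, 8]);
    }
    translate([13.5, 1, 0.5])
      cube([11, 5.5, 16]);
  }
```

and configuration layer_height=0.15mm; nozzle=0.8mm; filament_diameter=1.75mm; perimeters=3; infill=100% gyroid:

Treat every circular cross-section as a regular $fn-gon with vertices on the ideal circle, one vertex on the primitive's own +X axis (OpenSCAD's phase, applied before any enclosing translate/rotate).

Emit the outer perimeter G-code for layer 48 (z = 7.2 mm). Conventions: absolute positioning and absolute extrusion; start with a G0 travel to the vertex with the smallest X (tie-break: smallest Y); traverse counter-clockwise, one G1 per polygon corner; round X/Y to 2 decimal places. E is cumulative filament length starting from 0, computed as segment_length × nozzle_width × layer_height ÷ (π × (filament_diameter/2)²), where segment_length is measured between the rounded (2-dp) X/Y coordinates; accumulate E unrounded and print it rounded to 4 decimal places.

At z = 7.2 mm: the cone: at t=0.720 of its height the radius interpolates to r₁+(r₂−r₁)t = 5.180, giving a regular 24-gon of that circumradius; the cylinder at (8, -1): section is a regular 24-gon, circumradius r=4.5; the 28.5×19.5 cube at (10.5, -3.5) contributes its full rectangle; Keeping only the common overlap: the r=4.5 cylinder at (8, -1) partially overlaps the cone; clipping to the common part keeps 5.55 mm²; the 28.5×19.5 cube at (10.5, -3.5) does not overlap the running intersection (empty) — nothing remains; the 11×5.5 cube at (13.5, 1) contributes its full rectangle; Combining (union): only the 11×5.5 cube at (13.5, 1) is present, so the union is just that shape — 1 connected region; (rotated 40° about Z; rotation is an isometry so areas/perimeters/island counts are preserved). The outline is a single polygon with 4 vertices. Extrusion per mm of travel: 0.8 × 0.15 / (π × 0.875²) = 0.049890. Accumulating E over each segment gives final E = 1.6474.

G0 X6.16 Y13.66 Z7.20
G1 X9.70 Y9.44 E0.2748
G1 X18.13 Y16.51 E0.8237
G1 X14.59 Y20.73 E1.0985
G1 X6.16 Y13.66 E1.6474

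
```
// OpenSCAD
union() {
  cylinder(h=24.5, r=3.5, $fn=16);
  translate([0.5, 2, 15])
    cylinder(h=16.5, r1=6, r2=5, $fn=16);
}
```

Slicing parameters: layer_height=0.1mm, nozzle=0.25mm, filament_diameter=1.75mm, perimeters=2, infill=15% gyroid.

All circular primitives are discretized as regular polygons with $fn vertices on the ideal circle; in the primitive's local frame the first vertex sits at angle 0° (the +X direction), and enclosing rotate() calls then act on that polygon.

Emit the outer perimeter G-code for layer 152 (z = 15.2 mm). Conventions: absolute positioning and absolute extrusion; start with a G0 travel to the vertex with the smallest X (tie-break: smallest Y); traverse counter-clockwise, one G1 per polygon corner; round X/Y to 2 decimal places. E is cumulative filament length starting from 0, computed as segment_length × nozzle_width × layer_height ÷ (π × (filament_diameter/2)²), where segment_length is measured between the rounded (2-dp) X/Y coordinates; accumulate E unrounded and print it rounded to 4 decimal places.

At z = 15.2 mm: the cylinder: section is a regular 16-gon, circumradius r=3.5; the cone at (0.5, 2) (r1=6→r2=5) has section circumradius 5.988 here — a regular 16-gon; Taking the union: the r=3.5 cylinder lies entirely inside the cone at (0.5, 2), so the union is just the cone at (0.5, 2) — 1 connected region. The outline is a single polygon with 16 vertices. Extrusion per mm of travel: 0.25 × 0.1 / (π × 0.875²) = 0.010394. Accumulating E over each segment gives final E = 0.3884.

G0 X-5.49 Y2.00 Z15.20
G1 X-5.03 Y-0.29 E0.0243
G1 X-3.73 Y-2.23 E0.0485
G1 X-1.79 Y-3.53 E0.0728
G1 X0.50 Y-3.99 E0.0971
G1 X2.79 Y-3.53 E0.1214
G1 X4.73 Y-2.23 E0.1456
G1 X6.03 Y-0.29 E0.1699
G1 X6.49 Y2.00 E0.1942
G1 X6.03 Y4.29 E0.2185
G1 X4.73 Y6.23 E0.2427
G1 X2.79 Y7.53 E0.2670
G1 X0.50 Y7.99 E0.2913
G1 X-1.79 Y7.53 E0.3156
G1 X-3.73 Y6.23 E0.3398
G1 X-5.03 Y4.29 E0.3641
G1 X-5.49 Y2.00 E0.3884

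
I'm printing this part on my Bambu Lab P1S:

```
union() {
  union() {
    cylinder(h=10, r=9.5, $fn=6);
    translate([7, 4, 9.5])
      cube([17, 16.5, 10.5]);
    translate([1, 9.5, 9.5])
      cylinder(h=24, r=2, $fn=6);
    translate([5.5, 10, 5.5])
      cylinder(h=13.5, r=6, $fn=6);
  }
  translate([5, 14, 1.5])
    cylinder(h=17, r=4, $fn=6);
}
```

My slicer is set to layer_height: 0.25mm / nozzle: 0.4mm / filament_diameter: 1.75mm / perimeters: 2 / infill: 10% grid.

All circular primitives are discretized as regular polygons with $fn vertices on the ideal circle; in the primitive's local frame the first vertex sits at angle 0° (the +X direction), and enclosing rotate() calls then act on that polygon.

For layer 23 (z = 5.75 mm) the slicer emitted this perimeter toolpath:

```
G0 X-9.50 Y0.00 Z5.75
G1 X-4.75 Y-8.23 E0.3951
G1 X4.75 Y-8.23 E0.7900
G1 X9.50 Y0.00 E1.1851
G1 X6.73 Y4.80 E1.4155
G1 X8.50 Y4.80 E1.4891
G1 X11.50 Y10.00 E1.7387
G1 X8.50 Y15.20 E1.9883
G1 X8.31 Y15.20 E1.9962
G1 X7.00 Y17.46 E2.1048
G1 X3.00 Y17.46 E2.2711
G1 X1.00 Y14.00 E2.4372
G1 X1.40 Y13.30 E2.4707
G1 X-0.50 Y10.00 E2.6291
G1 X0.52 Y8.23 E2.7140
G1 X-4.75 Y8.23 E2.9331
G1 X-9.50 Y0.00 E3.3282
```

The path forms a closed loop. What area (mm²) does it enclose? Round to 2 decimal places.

Apply the shoelace formula to the sequence of (X, Y) vertices; enclosed area = 326.91 mm².

326.91 mm²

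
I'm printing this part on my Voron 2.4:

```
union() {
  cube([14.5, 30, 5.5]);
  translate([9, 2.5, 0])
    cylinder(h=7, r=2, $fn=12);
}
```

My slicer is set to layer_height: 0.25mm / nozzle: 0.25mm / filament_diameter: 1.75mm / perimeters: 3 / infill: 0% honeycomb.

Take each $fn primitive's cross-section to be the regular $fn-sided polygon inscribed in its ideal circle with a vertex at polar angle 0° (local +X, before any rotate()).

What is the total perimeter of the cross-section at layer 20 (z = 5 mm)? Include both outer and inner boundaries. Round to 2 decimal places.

At z = 5 mm: the 14.5×30 cube contributes its full rectangle (perimeter 89.00 mm); the r=2 cylinder at (9, 2.5) contributes a regular 12-gon of circumradius 2 (perimeter = 2·12·2.000·sin(180°/12) = 12.42 mm); Combining (union): the r=2 cylinder at (9, 2.5) lies entirely inside the 14.5×30 cube, so the union is just the 14.5×30 cube — boundary = 89.00 mm. Overall, the cross-section is a single solid region. Total boundary length (outer) = 89.00 mm.

89.00 mm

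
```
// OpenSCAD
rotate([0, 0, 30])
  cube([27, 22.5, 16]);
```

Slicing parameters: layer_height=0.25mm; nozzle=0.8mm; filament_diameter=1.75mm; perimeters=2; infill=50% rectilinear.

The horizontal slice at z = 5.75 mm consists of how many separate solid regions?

1

At z = 5.75 mm: the 27×22.5 cube contributes its full rectangle; (whole slice rotated 30° about Z — lengths, areas and connectivity unchanged). The result has 1 disconnected region.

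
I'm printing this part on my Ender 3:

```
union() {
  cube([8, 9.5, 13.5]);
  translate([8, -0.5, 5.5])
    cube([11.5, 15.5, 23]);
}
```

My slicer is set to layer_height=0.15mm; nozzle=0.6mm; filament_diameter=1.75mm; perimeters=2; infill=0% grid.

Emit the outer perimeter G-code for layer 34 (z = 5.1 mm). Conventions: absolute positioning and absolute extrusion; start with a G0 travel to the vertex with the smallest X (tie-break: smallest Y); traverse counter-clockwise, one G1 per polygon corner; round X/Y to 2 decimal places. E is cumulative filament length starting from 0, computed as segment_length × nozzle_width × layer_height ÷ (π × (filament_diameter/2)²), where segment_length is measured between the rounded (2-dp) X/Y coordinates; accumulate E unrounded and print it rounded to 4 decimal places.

At z = 5.1 mm: the 8×9.5 cube contributes its full rectangle; the cube at (8, -0.5) is not intersected at this z (z outside [5.5, 28.5]); Combining (union): only the 8×9.5 cube is present, so the union is just that shape — 1 connected region. The outline is a single polygon with 4 vertices. Extrusion per mm of travel: 0.6 × 0.15 / (π × 0.875²) = 0.037418. Accumulating E over each segment gives final E = 1.3096.

G0 X0.00 Y0.00 Z5.10
G1 X8.00 Y0.00 E0.2993
G1 X8.00 Y9.50 E0.6548
G1 X0.00 Y9.50 E0.9542
G1 X0.00 Y0.00 E1.3096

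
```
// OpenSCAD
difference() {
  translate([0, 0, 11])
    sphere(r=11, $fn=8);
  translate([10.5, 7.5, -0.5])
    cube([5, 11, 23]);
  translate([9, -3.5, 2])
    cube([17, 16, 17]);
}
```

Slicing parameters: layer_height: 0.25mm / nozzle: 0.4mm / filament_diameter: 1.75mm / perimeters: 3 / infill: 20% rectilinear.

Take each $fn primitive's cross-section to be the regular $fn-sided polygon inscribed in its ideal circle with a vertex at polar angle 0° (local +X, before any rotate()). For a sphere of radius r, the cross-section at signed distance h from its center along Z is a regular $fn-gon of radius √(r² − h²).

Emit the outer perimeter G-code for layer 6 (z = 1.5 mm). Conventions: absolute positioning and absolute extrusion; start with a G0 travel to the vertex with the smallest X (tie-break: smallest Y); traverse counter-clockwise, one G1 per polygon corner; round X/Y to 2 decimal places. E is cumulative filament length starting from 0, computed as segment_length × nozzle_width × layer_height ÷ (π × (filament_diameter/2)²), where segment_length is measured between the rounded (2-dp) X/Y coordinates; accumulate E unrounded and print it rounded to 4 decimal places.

G0 X-5.55 Y0.00 Z1.50
G1 X-3.92 Y-3.92 E0.1765
G1 X0.00 Y-5.55 E0.3530
G1 X3.92 Y-3.92 E0.5295
G1 X5.55 Y0.00 E0.7060
G1 X3.92 Y3.92 E0.8825
G1 X0.00 Y5.55 E1.0590
G1 X-3.92 Y3.92 E1.2355
G1 X-5.55 Y0.00 E1.4120

At z = 1.5 mm: the sphere: section is a regular 8-gon, circumradius = √(r²−h²) = √(11²−9.5²) = 5.545; the 5×11 cube at (10.5, 7.5) contributes its full rectangle; the cube at (9, -3.5) does not reach this height (z outside [2, 19]); After the difference (first − rest): starting from the r=11 sphere, the 5×11 cube at (10.5, 7.5) misses the remaining region (no effect) — 1 connected region. The outline is a single polygon with 8 vertices. Extrusion per mm of travel: 0.4 × 0.25 / (π × 0.875²) = 0.041575. Accumulating E over each segment gives final E = 1.4120.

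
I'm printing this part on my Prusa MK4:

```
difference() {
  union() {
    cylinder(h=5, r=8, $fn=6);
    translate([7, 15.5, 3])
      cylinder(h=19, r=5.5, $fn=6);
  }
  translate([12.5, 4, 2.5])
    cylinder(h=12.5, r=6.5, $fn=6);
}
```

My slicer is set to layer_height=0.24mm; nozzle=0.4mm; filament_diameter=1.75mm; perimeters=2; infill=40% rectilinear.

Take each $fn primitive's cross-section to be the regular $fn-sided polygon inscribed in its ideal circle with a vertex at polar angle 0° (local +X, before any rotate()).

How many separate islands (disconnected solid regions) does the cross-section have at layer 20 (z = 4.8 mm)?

2

At z = 4.8 mm: the r=8 cylinder contributes a regular 6-gon of circumradius 8; the r=5.5 cylinder at (7, 15.5) gives a regular 6-gon of circumradius 5.5 (constant along its height); Merging all regions: the 2 present regions are separate (no shared area or edge), so areas and boundary lengths simply add and each stays a separate island — 2 connected regions; the r=6.5 cylinder at (12.5, 4) gives a regular 6-gon of circumradius 6.5 (constant along its height); Subtracting the remaining from the first: starting from that combined region, the r=6.5 cylinder at (12.5, 4) misses the remaining region (no effect) — 2 connected regions. Overall, the cross-section has 2 separate islands. Island count = 2.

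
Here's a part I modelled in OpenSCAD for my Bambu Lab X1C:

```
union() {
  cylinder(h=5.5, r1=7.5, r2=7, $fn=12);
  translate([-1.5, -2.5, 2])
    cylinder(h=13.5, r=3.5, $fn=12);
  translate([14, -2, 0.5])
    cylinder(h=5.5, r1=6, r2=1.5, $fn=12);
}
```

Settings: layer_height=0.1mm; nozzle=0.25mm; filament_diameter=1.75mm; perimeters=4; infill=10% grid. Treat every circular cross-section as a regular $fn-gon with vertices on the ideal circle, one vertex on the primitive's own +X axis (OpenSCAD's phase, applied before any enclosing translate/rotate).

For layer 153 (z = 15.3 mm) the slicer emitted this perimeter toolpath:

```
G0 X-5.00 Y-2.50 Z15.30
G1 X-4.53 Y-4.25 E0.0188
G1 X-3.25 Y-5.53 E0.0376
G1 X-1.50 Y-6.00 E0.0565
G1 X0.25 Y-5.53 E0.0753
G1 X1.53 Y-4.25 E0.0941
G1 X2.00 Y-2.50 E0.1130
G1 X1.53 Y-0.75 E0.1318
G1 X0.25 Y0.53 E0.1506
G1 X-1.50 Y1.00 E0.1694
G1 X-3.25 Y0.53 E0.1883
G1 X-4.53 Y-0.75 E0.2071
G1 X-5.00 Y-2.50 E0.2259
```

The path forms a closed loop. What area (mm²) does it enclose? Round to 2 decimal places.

36.74 mm²

Apply the shoelace formula to the sequence of (X, Y) vertices; enclosed area = 36.74 mm².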